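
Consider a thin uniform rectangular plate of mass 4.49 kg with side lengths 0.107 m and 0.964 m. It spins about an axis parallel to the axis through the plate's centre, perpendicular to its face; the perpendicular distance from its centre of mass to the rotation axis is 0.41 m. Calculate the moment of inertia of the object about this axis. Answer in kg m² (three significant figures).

I_cm = (1/12)M(a²+b²) = (1/12)(4.49)[(0.107)² + (0.964)²] = 0.352 kg m²; centre at d = 0.41 m, so the parallel axis theorem gives I = 0.352 + (4.49)(0.41)² = 1.1068 kg m².

1.11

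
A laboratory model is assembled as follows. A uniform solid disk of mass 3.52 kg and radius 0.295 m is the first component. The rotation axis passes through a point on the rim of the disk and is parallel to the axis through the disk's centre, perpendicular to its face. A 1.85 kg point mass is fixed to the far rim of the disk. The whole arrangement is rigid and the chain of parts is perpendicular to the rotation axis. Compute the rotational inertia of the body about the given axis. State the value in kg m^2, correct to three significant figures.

1.10

Solid disk: I_cm = (1/2)MR² = (1/2)(3.52)(0.295)² = 0.15316 kg m^2; centre at d = 0.295 m, so the parallel axis theorem gives I = 0.15316 + (3.52)(0.295)² = 0.45949 kg m^2.
Point mass: I_cm = 0; centre at d = 0.295 + 0.295 = 0.59 m, so the parallel axis theorem gives I = 0 + (1.85)(0.59)² = 0.64398 kg m^2.
Total I = 0.45949 + 0.64398 = 1.1035 kg m^2.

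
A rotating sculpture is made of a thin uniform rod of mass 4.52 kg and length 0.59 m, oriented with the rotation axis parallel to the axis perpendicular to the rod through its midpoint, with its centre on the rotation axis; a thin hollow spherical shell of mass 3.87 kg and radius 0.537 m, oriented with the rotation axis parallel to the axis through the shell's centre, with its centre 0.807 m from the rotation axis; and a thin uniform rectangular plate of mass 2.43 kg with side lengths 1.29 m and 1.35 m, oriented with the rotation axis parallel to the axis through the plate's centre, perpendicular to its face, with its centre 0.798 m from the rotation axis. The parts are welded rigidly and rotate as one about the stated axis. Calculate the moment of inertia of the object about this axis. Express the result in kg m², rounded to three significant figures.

5.65

Thin rod: I_cm = (1/12)ML² = (1/12)(4.52)(0.59)² = 0.13112 kg m²; axis through the centre, so I = 0.13112 kg m².
Spherical shell: I_cm = (2/3)MR² = (2/3)(3.87)(0.537)² = 0.74399 kg m²; centre at d = 0.807 m, so I = I_cm + Md² gives I = 0.74399 + (3.87)(0.807)² = 3.2643 kg m².
Rectangular plate: I_cm = (1/12)M(a²+b²) = (1/12)(2.43)[(1.29)² + (1.35)²] = 0.70604 kg m²; centre at d = 0.798 m, so I = I_cm + Md² gives I = 0.70604 + (2.43)(0.798)² = 2.2535 kg m².
Total I = 0.13112 + 3.2643 + 2.2535 = 5.6489 kg m².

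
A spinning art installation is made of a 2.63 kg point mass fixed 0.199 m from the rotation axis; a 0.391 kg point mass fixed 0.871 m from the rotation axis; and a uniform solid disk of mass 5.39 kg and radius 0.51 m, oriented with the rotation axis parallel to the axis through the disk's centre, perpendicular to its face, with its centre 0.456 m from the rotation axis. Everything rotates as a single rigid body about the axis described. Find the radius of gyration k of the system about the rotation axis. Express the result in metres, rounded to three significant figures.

Point mass: I_cm = 0; centre at d = 0.199 m, so the parallel axis theorem gives I = 0 + (2.63)(0.199)² = 0.10415 kg m².
Point mass: I_cm = 0; centre at d = 0.871 m, so the parallel axis theorem gives I = 0 + (0.391)(0.871)² = 0.29663 kg m².
Solid disk: I_cm = (1/2)MR² = (1/2)(5.39)(0.51)² = 0.70097 kg m²; centre at d = 0.456 m, so the parallel axis theorem gives I = 0.70097 + (5.39)(0.456)² = 1.8217 kg m².
Total I = 2.2225 kg m²; total mass M = 8.411 kg.
k = √(I/M) = √(2.2225/8.411) = 0.51404 m.

0.514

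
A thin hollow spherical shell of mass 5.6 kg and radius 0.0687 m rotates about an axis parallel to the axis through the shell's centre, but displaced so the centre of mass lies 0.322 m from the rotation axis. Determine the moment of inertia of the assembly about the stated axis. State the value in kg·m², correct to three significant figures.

0.598

I_cm = (2/3)MR² = (2/3)(5.6)(0.0687)² = 0.01762 kg·m²; centre at d = 0.322 m, so I = I_cm + Md² gives I = 0.01762 + (5.6)(0.322)² = 0.59825 kg·m².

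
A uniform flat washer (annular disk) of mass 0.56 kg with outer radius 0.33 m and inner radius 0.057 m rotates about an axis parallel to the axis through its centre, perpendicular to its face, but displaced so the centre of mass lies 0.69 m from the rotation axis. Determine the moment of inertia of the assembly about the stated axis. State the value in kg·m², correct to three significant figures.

I_cm = (1/2)M(R²+r²) = (1/2)(0.56)[(0.33)² + (0.057)²] = 0.031402 kg·m²; centre at d = 0.69 m, so the parallel axis theorem gives I = 0.031402 + (0.56)(0.69)² = 0.29802 kg·m².

0.298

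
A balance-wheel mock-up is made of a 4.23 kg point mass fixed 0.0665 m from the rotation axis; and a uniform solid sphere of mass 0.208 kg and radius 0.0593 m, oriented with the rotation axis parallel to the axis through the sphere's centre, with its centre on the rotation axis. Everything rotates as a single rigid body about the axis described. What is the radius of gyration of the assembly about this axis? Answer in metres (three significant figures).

Point mass: I_cm = 0; centre at d = 0.0665 m, so I = I_cm + Md² gives I = 0 + (4.23)(0.0665)² = 0.018706 kg m².
Solid sphere: I_cm = (2/5)MR² = (2/5)(0.208)(0.0593)² = 0.00029257 kg m²; axis through the centre, so I = 0.00029257 kg m².
Total I = 0.018999 kg m²; total mass M = 4.438 kg.
k = √(I/M) = √(0.018999/4.438) = 0.065429 m.

0.0654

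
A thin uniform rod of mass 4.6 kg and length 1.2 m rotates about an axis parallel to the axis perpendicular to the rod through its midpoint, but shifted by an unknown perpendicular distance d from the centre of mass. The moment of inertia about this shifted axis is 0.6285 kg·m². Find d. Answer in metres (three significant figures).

About the centre-of-mass axis, I_cm = (1/12)ML² = (1/12)(4.6)(1.2)² = 0.552 kg·m².
Parallel axis theorem: I = I_cm + Md², so Md² = 0.6285 − 0.552 = 0.0765 kg·m².
d = √(0.0765 / 4.6) = 0.12896 m.

0.129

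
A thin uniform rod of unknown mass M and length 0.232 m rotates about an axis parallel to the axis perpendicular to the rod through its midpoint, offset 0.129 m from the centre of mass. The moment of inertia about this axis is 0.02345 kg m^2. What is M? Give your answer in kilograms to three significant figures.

I = I_cm + Md² = (1/12)ML² + Md² = M·[0.0833333·(0.232)² + (0.129)²] = M·0.021126.
So M = 0.02345 / 0.021126 = 1.11 kg.

1.11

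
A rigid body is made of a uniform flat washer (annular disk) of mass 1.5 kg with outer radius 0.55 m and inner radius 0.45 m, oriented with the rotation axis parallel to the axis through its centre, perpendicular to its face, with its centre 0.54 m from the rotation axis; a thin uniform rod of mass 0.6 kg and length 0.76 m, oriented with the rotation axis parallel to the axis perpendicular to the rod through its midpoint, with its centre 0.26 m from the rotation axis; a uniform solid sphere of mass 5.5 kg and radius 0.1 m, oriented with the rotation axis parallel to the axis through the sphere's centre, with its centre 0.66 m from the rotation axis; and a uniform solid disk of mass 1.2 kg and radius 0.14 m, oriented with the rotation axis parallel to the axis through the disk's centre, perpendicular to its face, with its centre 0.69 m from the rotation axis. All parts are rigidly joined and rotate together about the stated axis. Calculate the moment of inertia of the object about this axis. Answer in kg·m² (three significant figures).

Annular disk: I_cm = (1/2)M(R²+r²) = (1/2)(1.5)[(0.55)² + (0.45)²] = 0.37875 kg·m²; centre at d = 0.54 m, so the parallel axis theorem gives I = 0.37875 + (1.5)(0.54)² = 0.81615 kg·m².
Thin rod: I_cm = (1/12)ML² = (1/12)(0.6)(0.76)² = 0.02888 kg·m²; centre at d = 0.26 m, so the parallel axis theorem gives I = 0.02888 + (0.6)(0.26)² = 0.06944 kg·m².
Solid sphere: I_cm = (2/5)MR² = (2/5)(5.5)(0.1)² = 0.022 kg·m²; centre at d = 0.66 m, so the parallel axis theorem gives I = 0.022 + (5.5)(0.66)² = 2.4178 kg·m².
Solid disk: I_cm = (1/2)MR² = (1/2)(1.2)(0.14)² = 0.01176 kg·m²; centre at d = 0.69 m, so the parallel axis theorem gives I = 0.01176 + (1.2)(0.69)² = 0.58308 kg·m².
Total I = 0.81615 + 0.06944 + 2.4178 + 0.58308 = 3.8865 kg·m².

3.89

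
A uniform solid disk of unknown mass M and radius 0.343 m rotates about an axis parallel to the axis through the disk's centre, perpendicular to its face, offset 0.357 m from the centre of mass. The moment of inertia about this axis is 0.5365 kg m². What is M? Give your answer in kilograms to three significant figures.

I = I_cm + Md² = (1/2)MR² + Md² = M·[0.5·(0.343)² + (0.357)²] = M·0.18627.
So M = 0.5365 / 0.18627 = 2.8802 kg.

2.88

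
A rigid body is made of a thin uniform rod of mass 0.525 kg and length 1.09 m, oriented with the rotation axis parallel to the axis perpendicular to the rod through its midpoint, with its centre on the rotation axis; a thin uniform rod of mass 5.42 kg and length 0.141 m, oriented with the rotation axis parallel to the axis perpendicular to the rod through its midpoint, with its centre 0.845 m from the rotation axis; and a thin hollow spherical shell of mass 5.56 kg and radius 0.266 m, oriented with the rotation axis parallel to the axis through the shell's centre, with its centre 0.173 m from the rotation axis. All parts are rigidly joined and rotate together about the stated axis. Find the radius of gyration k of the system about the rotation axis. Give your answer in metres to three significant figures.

0.616

Thin rod: I_cm = (1/12)ML² = (1/12)(0.525)(1.09)² = 0.051979 kg m²; axis through the centre, so I = 0.051979 kg m².
Thin rod: I_cm = (1/12)ML² = (1/12)(5.42)(0.141)² = 0.0089796 kg m²; centre at d = 0.845 m, so the parallel axis theorem gives I = 0.0089796 + (5.42)(0.845)² = 3.879 kg m².
Spherical shell: I_cm = (2/3)MR² = (2/3)(5.56)(0.266)² = 0.26227 kg m²; centre at d = 0.173 m, so the parallel axis theorem gives I = 0.26227 + (5.56)(0.173)² = 0.42867 kg m².
Total I = 4.3596 kg m²; total mass M = 11.505 kg.
k = √(I/M) = √(4.3596/11.505) = 0.61558 m.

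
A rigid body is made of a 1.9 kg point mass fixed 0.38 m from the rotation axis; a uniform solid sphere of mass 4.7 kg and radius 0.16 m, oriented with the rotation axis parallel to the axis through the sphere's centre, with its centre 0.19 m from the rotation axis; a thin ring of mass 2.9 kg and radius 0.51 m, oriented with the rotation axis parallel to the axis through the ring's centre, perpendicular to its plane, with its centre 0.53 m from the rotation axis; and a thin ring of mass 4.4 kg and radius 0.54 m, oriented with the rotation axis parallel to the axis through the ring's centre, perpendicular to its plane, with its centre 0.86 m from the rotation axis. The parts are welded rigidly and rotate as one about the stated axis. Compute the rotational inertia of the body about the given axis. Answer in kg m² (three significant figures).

Point mass: I_cm = 0; centre at d = 0.38 m, so the parallel axis theorem gives I = 0 + (1.9)(0.38)² = 0.27436 kg m².
Solid sphere: I_cm = (2/5)MR² = (2/5)(4.7)(0.16)² = 0.048128 kg m²; centre at d = 0.19 m, so the parallel axis theorem gives I = 0.048128 + (4.7)(0.19)² = 0.2178 kg m².
Thin ring: I_cm = MR² = (2.9)(0.51)² = 0.75429 kg m²; centre at d = 0.53 m, so the parallel axis theorem gives I = 0.75429 + (2.9)(0.53)² = 1.5689 kg m².
Thin ring: I_cm = MR² = (4.4)(0.54)² = 1.283 kg m²; centre at d = 0.86 m, so the parallel axis theorem gives I = 1.283 + (4.4)(0.86)² = 4.5373 kg m².
Total I = 0.27436 + 0.2178 + 1.5689 + 4.5373 = 6.5983 kg m².

6.60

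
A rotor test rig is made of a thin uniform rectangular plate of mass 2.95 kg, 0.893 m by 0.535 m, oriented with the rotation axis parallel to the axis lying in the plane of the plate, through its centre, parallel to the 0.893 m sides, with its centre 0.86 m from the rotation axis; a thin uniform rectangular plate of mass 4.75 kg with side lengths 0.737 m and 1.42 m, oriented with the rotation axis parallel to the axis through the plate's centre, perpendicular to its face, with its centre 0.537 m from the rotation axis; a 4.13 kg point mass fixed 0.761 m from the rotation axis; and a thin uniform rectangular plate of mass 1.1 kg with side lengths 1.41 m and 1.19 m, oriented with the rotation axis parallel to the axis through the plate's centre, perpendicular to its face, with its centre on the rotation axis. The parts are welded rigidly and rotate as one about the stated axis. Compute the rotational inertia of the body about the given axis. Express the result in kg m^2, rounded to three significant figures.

7.34

Rectangular plate: I_cm = (1/12)Mb² = (1/12)(2.95)(0.535)² = 0.070364 kg m^2; centre at d = 0.86 m, so the parallel axis theorem gives I = 0.070364 + (2.95)(0.86)² = 2.2522 kg m^2.
Rectangular plate: I_cm = (1/12)M(a²+b²) = (1/12)(4.75)[(0.737)² + (1.42)²] = 1.0132 kg m^2; centre at d = 0.537 m, so the parallel axis theorem gives I = 1.0132 + (4.75)(0.537)² = 2.3829 kg m^2.
Point mass: I_cm = 0; centre at d = 0.761 m, so the parallel axis theorem gives I = 0 + (4.13)(0.761)² = 2.3918 kg m^2.
Rectangular plate: I_cm = (1/12)M(a²+b²) = (1/12)(1.1)[(1.41)² + (1.19)²] = 0.31205 kg m^2; axis through the centre, so I = 0.31205 kg m^2.
Total I = 2.2522 + 2.3829 + 2.3918 + 0.31205 = 7.3389 kg m^2.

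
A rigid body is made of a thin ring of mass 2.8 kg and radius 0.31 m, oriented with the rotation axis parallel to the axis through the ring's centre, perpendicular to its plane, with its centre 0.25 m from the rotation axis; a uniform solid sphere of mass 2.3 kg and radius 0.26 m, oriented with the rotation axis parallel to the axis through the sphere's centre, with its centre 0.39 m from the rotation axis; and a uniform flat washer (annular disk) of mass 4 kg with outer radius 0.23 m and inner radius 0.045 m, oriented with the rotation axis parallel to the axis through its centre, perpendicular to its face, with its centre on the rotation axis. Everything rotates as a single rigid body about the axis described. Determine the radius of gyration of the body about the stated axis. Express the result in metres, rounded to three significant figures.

0.326

Thin ring: I_cm = MR² = (2.8)(0.31)² = 0.26908 kg m²; centre at d = 0.25 m, so I = I_cm + Md² gives I = 0.26908 + (2.8)(0.25)² = 0.44408 kg m².
Solid sphere: I_cm = (2/5)MR² = (2/5)(2.3)(0.26)² = 0.062192 kg m²; centre at d = 0.39 m, so I = I_cm + Md² gives I = 0.062192 + (2.3)(0.39)² = 0.41202 kg m².
Annular disk: I_cm = (1/2)M(R²+r²) = (1/2)(4)[(0.23)² + (0.045)²] = 0.10985 kg m²; axis through the centre, so I = 0.10985 kg m².
Total I = 0.96595 kg m²; total mass M = 9.1 kg.
k = √(I/M) = √(0.96595/9.1) = 0.3258 m.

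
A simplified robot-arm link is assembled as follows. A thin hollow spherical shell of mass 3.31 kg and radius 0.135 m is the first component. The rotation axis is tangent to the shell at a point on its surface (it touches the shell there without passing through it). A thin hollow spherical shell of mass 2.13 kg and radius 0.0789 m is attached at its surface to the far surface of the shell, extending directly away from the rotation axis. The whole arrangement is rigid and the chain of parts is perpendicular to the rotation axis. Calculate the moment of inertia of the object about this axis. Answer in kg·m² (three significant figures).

Spherical shell: I_cm = (2/3)MR² = (2/3)(3.31)(0.135)² = 0.040217 kg·m²; centre at d = 0.135 m, so the parallel axis theorem gives I = 0.040217 + (3.31)(0.135)² = 0.10054 kg·m².
Spherical shell: I_cm = (2/3)MR² = (2/3)(2.13)(0.0789)² = 0.0088398 kg·m²; centre at d = 0.135 + 0.135 + 0.0789 = 0.3489 m, so the parallel axis theorem gives I = 0.0088398 + (2.13)(0.3489)² = 0.26813 kg·m².
Total I = 0.10054 + 0.26813 = 0.36867 kg·m².

0.369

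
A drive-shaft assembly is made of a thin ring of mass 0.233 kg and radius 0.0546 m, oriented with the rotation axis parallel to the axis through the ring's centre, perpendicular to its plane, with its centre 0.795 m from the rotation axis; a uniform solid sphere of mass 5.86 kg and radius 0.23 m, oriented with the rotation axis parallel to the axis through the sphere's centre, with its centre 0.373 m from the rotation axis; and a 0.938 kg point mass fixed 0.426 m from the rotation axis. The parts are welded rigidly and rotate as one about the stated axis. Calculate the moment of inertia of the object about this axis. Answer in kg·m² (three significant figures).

Thin ring: I_cm = MR² = (0.233)(0.0546)² = 0.00069461 kg·m²; centre at d = 0.795 m, so the parallel axis theorem gives I = 0.00069461 + (0.233)(0.795)² = 0.14796 kg·m².
Solid sphere: I_cm = (2/5)MR² = (2/5)(5.86)(0.23)² = 0.124 kg·m²; centre at d = 0.373 m, so the parallel axis theorem gives I = 0.124 + (5.86)(0.373)² = 0.93929 kg·m².
Point mass: I_cm = 0; centre at d = 0.426 m, so the parallel axis theorem gives I = 0 + (0.938)(0.426)² = 0.17022 kg·m².
Total I = 0.14796 + 0.93929 + 0.17022 = 1.2575 kg·m².

1.26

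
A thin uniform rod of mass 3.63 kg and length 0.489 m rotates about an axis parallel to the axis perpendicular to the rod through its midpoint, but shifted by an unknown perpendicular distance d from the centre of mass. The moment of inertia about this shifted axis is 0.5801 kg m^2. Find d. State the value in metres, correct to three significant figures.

About the centre-of-mass axis, I_cm = (1/12)ML² = (1/12)(3.63)(0.489)² = 0.072334 kg m^2.
Parallel axis theorem: I = I_cm + Md², so Md² = 0.5801 − 0.072334 = 0.50777 kg m^2.
d = √(0.50777 / 3.63) = 0.37401 m.

0.374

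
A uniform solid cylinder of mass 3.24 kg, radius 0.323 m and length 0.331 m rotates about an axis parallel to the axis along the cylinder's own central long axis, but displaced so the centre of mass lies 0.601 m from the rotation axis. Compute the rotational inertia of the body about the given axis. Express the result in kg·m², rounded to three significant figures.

1.34

I_cm = (1/2)MR² = (1/2)(3.24)(0.323)² = 0.16901 kg·m²; centre at d = 0.601 m, so I = I_cm + Md² gives I = 0.16901 + (3.24)(0.601)² = 1.3393 kg·m².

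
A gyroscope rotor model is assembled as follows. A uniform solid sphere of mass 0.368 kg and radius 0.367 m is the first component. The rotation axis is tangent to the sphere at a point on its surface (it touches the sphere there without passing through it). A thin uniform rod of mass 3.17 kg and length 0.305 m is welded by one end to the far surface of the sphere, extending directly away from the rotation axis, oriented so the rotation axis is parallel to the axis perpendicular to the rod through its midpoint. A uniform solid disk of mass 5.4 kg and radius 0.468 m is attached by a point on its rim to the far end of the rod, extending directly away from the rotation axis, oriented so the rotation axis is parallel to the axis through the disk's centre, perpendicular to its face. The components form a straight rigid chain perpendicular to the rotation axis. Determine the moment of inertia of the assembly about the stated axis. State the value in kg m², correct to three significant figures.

15.4

Solid sphere: I_cm = (2/5)MR² = (2/5)(0.368)(0.367)² = 0.019826 kg m²; centre at d = 0.367 m, so I = I_cm + Md² gives I = 0.019826 + (0.368)(0.367)² = 0.069392 kg m².
Thin rod: I_cm = (1/12)ML² = (1/12)(3.17)(0.305)² = 0.024574 kg m²; centre at d = 0.367 + 0.367 + 0.1525 = 0.8865 m, so I = I_cm + Md² gives I = 0.024574 + (3.17)(0.8865)² = 2.5158 kg m².
Solid disk: I_cm = (1/2)MR² = (1/2)(5.4)(0.468)² = 0.59136 kg m²; centre at d = 0.367 + 0.367 + 0.1525 + 0.1525 + 0.468 = 1.507 m, so I = I_cm + Md² gives I = 0.59136 + (5.4)(1.507)² = 12.855 kg m².
Total I = 0.069392 + 2.5158 + 12.855 = 15.44 kg m².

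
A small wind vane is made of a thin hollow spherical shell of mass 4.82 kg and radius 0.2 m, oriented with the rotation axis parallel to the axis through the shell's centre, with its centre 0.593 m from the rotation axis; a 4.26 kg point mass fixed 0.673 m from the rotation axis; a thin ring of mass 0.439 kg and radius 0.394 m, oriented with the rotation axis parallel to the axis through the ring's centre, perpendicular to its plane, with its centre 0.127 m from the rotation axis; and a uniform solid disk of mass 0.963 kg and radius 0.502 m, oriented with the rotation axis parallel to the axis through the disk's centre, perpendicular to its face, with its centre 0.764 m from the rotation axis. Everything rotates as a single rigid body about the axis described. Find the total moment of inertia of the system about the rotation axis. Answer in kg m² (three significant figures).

Spherical shell: I_cm = (2/3)MR² = (2/3)(4.82)(0.2)² = 0.12853 kg m²; centre at d = 0.593 m, so the parallel axis theorem gives I = 0.12853 + (4.82)(0.593)² = 1.8235 kg m².
Point mass: I_cm = 0; centre at d = 0.673 m, so the parallel axis theorem gives I = 0 + (4.26)(0.673)² = 1.9295 kg m².
Thin ring: I_cm = MR² = (0.439)(0.394)² = 0.068149 kg m²; centre at d = 0.127 m, so the parallel axis theorem gives I = 0.068149 + (0.439)(0.127)² = 0.075229 kg m².
Solid disk: I_cm = (1/2)MR² = (1/2)(0.963)(0.502)² = 0.12134 kg m²; centre at d = 0.764 m, so the parallel axis theorem gives I = 0.12134 + (0.963)(0.764)² = 0.68344 kg m².
Total I = 1.8235 + 1.9295 + 0.075229 + 0.68344 = 4.5116 kg m².

4.51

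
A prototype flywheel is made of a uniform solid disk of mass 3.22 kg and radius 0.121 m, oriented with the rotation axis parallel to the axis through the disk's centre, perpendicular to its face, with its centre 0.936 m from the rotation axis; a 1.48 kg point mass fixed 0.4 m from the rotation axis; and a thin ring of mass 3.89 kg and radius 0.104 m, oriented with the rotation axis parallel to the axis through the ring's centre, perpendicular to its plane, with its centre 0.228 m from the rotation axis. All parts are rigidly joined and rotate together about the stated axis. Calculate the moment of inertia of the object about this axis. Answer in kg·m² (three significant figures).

Solid disk: I_cm = (1/2)MR² = (1/2)(3.22)(0.121)² = 0.023572 kg·m²; centre at d = 0.936 m, so the parallel axis theorem gives I = 0.023572 + (3.22)(0.936)² = 2.8446 kg·m².
Point mass: I_cm = 0; centre at d = 0.4 m, so the parallel axis theorem gives I = 0 + (1.48)(0.4)² = 0.2368 kg·m².
Thin ring: I_cm = MR² = (3.89)(0.104)² = 0.042074 kg·m²; centre at d = 0.228 m, so the parallel axis theorem gives I = 0.042074 + (3.89)(0.228)² = 0.24429 kg·m².
Total I = 2.8446 + 0.2368 + 0.24429 = 3.3257 kg·m².

3.33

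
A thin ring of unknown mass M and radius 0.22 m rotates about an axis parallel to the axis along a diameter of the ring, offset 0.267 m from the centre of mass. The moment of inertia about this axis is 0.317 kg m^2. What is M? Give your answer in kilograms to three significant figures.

I = I_cm + Md² = (1/2)MR² + Md² = M·[0.5·(0.22)² + (0.267)²] = M·0.095489.
So M = 0.317 / 0.095489 = 3.3198 kg.

3.32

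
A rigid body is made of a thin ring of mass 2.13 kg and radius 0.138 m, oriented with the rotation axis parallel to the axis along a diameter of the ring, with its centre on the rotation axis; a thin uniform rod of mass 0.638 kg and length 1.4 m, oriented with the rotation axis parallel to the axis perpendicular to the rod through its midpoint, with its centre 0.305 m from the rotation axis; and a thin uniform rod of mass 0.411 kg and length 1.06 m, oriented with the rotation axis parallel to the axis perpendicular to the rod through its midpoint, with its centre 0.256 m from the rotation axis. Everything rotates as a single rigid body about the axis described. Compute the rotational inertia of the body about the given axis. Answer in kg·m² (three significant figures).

Thin ring: I_cm = (1/2)MR² = (1/2)(2.13)(0.138)² = 0.020282 kg·m²; axis through the centre, so I = 0.020282 kg·m².
Thin rod: I_cm = (1/12)ML² = (1/12)(0.638)(1.4)² = 0.10421 kg·m²; centre at d = 0.305 m, so the parallel axis theorem gives I = 0.10421 + (0.638)(0.305)² = 0.16356 kg·m².
Thin rod: I_cm = (1/12)ML² = (1/12)(0.411)(1.06)² = 0.038483 kg·m²; centre at d = 0.256 m, so the parallel axis theorem gives I = 0.038483 + (0.411)(0.256)² = 0.065419 kg·m².
Total I = 0.020282 + 0.16356 + 0.065419 = 0.24926 kg·m².

0.249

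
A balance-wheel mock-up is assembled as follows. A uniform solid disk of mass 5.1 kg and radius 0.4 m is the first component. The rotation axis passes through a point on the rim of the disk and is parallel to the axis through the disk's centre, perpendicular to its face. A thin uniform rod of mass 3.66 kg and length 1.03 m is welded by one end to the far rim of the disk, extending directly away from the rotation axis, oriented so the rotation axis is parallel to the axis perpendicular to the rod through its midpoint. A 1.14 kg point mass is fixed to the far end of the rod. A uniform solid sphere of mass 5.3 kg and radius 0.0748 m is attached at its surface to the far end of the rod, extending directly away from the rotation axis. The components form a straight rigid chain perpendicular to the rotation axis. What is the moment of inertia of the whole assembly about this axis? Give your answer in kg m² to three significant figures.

Solid disk: I_cm = (1/2)MR² = (1/2)(5.1)(0.4)² = 0.408 kg m²; centre at d = 0.4 m, so I = I_cm + Md² gives I = 0.408 + (5.1)(0.4)² = 1.224 kg m².
Thin rod: I_cm = (1/12)ML² = (1/12)(3.66)(1.03)² = 0.32357 kg m²; centre at d = 0.4 + 0.4 + 0.515 = 1.315 m, so I = I_cm + Md² gives I = 0.32357 + (3.66)(1.315)² = 6.6525 kg m².
Point mass: I_cm = 0; centre at d = 0.4 + 0.4 + 0.515 + 0.515 = 1.83 m, so I = I_cm + Md² gives I = 0 + (1.14)(1.83)² = 3.8177 kg m².
Solid sphere: I_cm = (2/5)MR² = (2/5)(5.3)(0.0748)² = 0.011861 kg m²; centre at d = 0.4 + 0.4 + 0.515 + 0.515 + 0.0748 = 1.9048 m, so I = I_cm + Md² gives I = 0.011861 + (5.3)(1.9048)² = 19.242 kg m².
Total I = 1.224 + 6.6525 + 3.8177 + 19.242 = 30.936 kg m².

30.9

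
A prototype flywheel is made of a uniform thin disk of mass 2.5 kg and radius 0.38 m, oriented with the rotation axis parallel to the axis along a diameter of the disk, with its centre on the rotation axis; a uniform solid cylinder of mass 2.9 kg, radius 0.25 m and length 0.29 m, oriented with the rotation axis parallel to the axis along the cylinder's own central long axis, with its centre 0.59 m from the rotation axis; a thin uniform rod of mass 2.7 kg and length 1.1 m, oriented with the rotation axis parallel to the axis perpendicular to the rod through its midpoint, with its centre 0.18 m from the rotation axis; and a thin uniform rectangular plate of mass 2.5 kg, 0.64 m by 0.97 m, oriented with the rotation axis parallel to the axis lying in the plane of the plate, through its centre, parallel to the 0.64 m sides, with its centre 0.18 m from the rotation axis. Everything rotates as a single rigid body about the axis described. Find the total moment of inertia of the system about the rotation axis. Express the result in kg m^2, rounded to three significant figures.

Thin disk: I_cm = (1/4)MR² = (1/4)(2.5)(0.38)² = 0.09025 kg m^2; axis through the centre, so I = 0.09025 kg m^2.
Solid cylinder: I_cm = (1/2)MR² = (1/2)(2.9)(0.25)² = 0.090625 kg m^2; centre at d = 0.59 m, so the parallel axis theorem gives I = 0.090625 + (2.9)(0.59)² = 1.1001 kg m^2.
Thin rod: I_cm = (1/12)ML² = (1/12)(2.7)(1.1)² = 0.27225 kg m^2; centre at d = 0.18 m, so the parallel axis theorem gives I = 0.27225 + (2.7)(0.18)² = 0.35973 kg m^2.
Rectangular plate: I_cm = (1/12)Mb² = (1/12)(2.5)(0.97)² = 0.19602 kg m^2; centre at d = 0.18 m, so the parallel axis theorem gives I = 0.19602 + (2.5)(0.18)² = 0.27702 kg m^2.
Total I = 0.09025 + 1.1001 + 0.35973 + 0.27702 = 1.8271 kg m^2.

1.83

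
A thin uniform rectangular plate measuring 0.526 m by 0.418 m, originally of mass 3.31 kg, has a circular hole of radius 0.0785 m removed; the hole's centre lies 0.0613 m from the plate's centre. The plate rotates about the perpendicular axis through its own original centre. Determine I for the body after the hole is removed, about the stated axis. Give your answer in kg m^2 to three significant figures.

Unpierced body about its centre: I₀ = (1/12)M(a²+b²) = (1/12)(3.31)[(0.526)² + (0.418)²] = 0.12451 kg m^2.
The removed disk has mass m = M·πr²/(ab) = (3.31)·π(0.0785)²/(0.526·0.418) = 0.29144 kg (same uniform areal density).
Its moment of inertia about the rotation axis (parallel-axis theorem): I_hole = (1/2)mr² + md² = (1/2)(0.29144)(0.0785)² + (0.29144)(0.0613)² = 0.0019931 kg m^2.
Treating the hole as negative mass, I = I₀ − I_hole = 0.12451 − 0.0019931 = 0.12252 kg m^2.

0.123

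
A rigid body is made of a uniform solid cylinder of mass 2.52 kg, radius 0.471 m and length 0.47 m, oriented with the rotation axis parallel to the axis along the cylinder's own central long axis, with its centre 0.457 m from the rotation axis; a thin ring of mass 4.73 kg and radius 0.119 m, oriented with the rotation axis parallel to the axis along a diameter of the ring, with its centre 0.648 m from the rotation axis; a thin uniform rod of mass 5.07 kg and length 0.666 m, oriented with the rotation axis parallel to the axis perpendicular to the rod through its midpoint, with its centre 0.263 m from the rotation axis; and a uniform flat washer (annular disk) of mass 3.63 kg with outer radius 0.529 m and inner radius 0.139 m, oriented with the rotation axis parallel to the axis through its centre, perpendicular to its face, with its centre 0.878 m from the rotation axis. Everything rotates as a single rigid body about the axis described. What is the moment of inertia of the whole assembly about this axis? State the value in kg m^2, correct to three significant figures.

6.70

Solid cylinder: I_cm = (1/2)MR² = (1/2)(2.52)(0.471)² = 0.27952 kg m^2; centre at d = 0.457 m, so the parallel axis theorem gives I = 0.27952 + (2.52)(0.457)² = 0.80582 kg m^2.
Thin ring: I_cm = (1/2)MR² = (1/2)(4.73)(0.119)² = 0.033491 kg m^2; centre at d = 0.648 m, so the parallel axis theorem gives I = 0.033491 + (4.73)(0.648)² = 2.0196 kg m^2.
Thin rod: I_cm = (1/12)ML² = (1/12)(5.07)(0.666)² = 0.1874 kg m^2; centre at d = 0.263 m, so the parallel axis theorem gives I = 0.1874 + (5.07)(0.263)² = 0.53809 kg m^2.
Annular disk: I_cm = (1/2)M(R²+r²) = (1/2)(3.63)[(0.529)² + (0.139)²] = 0.54298 kg m^2; centre at d = 0.878 m, so the parallel axis theorem gives I = 0.54298 + (3.63)(0.878)² = 3.3413 kg m^2.
Total I = 0.80582 + 2.0196 + 0.53809 + 3.3413 = 6.7048 kg m^2.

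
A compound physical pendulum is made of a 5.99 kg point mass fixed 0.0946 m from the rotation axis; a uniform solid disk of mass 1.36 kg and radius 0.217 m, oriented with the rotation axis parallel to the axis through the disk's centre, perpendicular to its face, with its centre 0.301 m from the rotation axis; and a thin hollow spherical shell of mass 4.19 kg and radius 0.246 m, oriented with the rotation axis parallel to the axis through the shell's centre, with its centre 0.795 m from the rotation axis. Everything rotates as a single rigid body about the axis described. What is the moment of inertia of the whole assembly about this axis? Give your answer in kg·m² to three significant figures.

Point mass: I_cm = 0; centre at d = 0.0946 m, so I = I_cm + Md² gives I = 0 + (5.99)(0.0946)² = 0.053605 kg·m².
Solid disk: I_cm = (1/2)MR² = (1/2)(1.36)(0.217)² = 0.032021 kg·m²; centre at d = 0.301 m, so I = I_cm + Md² gives I = 0.032021 + (1.36)(0.301)² = 0.15524 kg·m².
Spherical shell: I_cm = (2/3)MR² = (2/3)(4.19)(0.246)² = 0.16904 kg·m²; centre at d = 0.795 m, so I = I_cm + Md² gives I = 0.16904 + (4.19)(0.795)² = 2.8172 kg·m².
Total I = 0.053605 + 0.15524 + 2.8172 = 3.0261 kg·m².

3.03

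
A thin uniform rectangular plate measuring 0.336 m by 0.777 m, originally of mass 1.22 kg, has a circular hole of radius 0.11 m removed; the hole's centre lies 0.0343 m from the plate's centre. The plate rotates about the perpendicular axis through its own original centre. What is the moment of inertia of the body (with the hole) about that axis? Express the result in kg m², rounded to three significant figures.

0.0716

Unpierced body about its centre: I₀ = (1/12)M(a²+b²) = (1/12)(1.22)[(0.336)² + (0.777)²] = 0.072857 kg m².
The removed disk has mass m = M·πr²/(ab) = (1.22)·π(0.11)²/(0.336·0.777) = 0.17764 kg (same uniform areal density).
Its moment of inertia about the rotation axis (parallel-axis theorem): I_hole = (1/2)mr² + md² = (1/2)(0.17764)(0.11)² + (0.17764)(0.0343)² = 0.0012837 kg m².
Treating the hole as negative mass, I = I₀ − I_hole = 0.072857 − 0.0012837 = 0.071573 kg m².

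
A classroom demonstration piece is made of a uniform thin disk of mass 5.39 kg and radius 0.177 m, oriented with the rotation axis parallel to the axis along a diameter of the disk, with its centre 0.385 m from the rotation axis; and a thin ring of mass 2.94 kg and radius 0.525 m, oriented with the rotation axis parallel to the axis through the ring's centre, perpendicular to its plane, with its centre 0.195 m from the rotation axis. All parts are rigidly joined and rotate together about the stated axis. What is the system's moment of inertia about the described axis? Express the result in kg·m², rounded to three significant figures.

Thin disk: I_cm = (1/4)MR² = (1/4)(5.39)(0.177)² = 0.042216 kg·m²; centre at d = 0.385 m, so the parallel axis theorem gives I = 0.042216 + (5.39)(0.385)² = 0.84115 kg·m².
Thin ring: I_cm = MR² = (2.94)(0.525)² = 0.81034 kg·m²; centre at d = 0.195 m, so the parallel axis theorem gives I = 0.81034 + (2.94)(0.195)² = 0.92213 kg·m².
Total I = 0.84115 + 0.92213 = 1.7633 kg·m².

1.76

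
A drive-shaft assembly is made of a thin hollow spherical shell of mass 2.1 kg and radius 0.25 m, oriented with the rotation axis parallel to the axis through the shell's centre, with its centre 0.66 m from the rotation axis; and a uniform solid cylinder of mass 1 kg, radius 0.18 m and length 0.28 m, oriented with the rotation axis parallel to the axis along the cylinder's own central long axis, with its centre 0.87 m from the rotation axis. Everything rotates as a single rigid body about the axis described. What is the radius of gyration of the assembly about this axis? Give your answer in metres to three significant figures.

0.757

Spherical shell: I_cm = (2/3)MR² = (2/3)(2.1)(0.25)² = 0.0875 kg·m²; centre at d = 0.66 m, so the parallel axis theorem gives I = 0.0875 + (2.1)(0.66)² = 1.0023 kg·m².
Solid cylinder: I_cm = (1/2)MR² = (1/2)(1)(0.18)² = 0.0162 kg·m²; centre at d = 0.87 m, so the parallel axis theorem gives I = 0.0162 + (1)(0.87)² = 0.7731 kg·m².
Total I = 1.7754 kg·m²; total mass M = 3.1 kg.
k = √(I/M) = √(1.7754/3.1) = 0.75677 m.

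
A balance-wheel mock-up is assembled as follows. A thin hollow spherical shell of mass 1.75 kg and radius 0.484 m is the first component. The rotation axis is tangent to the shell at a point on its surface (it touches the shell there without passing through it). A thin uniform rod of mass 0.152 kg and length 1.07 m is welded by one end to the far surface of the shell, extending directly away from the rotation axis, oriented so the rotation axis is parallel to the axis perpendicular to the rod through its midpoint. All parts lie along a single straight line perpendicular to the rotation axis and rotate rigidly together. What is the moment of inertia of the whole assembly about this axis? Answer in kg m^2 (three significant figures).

Spherical shell: I_cm = (2/3)MR² = (2/3)(1.75)(0.484)² = 0.2733 kg m^2; centre at d = 0.484 m, so the parallel axis theorem gives I = 0.2733 + (1.75)(0.484)² = 0.68325 kg m^2.
Thin rod: I_cm = (1/12)ML² = (1/12)(0.152)(1.07)² = 0.014502 kg m^2; centre at d = 0.484 + 0.484 + 0.535 = 1.503 m, so the parallel axis theorem gives I = 0.014502 + (0.152)(1.503)² = 0.35787 kg m^2.
Total I = 0.68325 + 0.35787 = 1.0411 kg m^2.

1.04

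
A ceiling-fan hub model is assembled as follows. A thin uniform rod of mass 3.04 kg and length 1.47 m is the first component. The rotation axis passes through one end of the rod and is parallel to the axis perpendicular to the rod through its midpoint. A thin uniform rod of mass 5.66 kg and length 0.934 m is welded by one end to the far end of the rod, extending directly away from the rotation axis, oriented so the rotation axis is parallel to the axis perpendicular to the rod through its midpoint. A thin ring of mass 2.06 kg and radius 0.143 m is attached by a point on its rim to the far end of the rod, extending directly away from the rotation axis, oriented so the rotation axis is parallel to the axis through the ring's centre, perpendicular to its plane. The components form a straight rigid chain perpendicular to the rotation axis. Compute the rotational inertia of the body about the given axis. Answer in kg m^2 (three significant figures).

Thin rod: I_cm = (1/12)ML² = (1/12)(3.04)(1.47)² = 0.54743 kg m^2; centre at d = 0.735 m, so I = I_cm + Md² gives I = 0.54743 + (3.04)(0.735)² = 2.1897 kg m^2.
Thin rod: I_cm = (1/12)ML² = (1/12)(5.66)(0.934)² = 0.41146 kg m^2; centre at d = 0.735 + 0.735 + 0.467 = 1.937 m, so I = I_cm + Md² gives I = 0.41146 + (5.66)(1.937)² = 21.648 kg m^2.
Thin ring: I_cm = MR² = (2.06)(0.143)² = 0.042125 kg m^2; centre at d = 0.735 + 0.735 + 0.467 + 0.467 + 0.143 = 2.547 m, so I = I_cm + Md² gives I = 0.042125 + (2.06)(2.547)² = 13.406 kg m^2.
Total I = 2.1897 + 21.648 + 13.406 = 37.243 kg m^2.

37.2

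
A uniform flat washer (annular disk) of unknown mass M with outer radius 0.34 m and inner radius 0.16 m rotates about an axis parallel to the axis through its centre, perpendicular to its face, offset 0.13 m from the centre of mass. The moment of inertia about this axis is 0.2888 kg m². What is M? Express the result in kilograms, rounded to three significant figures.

I = I_cm + Md² = (1/2)M(R²+r²) + Md² = M·[0.5·[(0.34)² + (0.16)²] + (0.13)²] = M·0.0875.
So M = 0.2888 / 0.0875 = 3.3006 kg.

3.30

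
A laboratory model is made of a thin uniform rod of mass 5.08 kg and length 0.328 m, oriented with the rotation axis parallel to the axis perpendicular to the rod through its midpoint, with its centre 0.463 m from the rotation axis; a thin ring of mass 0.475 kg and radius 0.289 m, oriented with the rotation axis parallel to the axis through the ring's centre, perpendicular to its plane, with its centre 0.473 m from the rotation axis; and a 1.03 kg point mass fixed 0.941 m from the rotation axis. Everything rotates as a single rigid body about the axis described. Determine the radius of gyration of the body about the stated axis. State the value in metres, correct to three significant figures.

0.577

Thin rod: I_cm = (1/12)ML² = (1/12)(5.08)(0.328)² = 0.045544 kg·m²; centre at d = 0.463 m, so the parallel axis theorem gives I = 0.045544 + (5.08)(0.463)² = 1.1345 kg·m².
Thin ring: I_cm = MR² = (0.475)(0.289)² = 0.039672 kg·m²; centre at d = 0.473 m, so the parallel axis theorem gives I = 0.039672 + (0.475)(0.473)² = 0.14594 kg·m².
Point mass: I_cm = 0; centre at d = 0.941 m, so the parallel axis theorem gives I = 0 + (1.03)(0.941)² = 0.91205 kg·m².
Total I = 2.1925 kg·m²; total mass M = 6.585 kg.
k = √(I/M) = √(2.1925/6.585) = 0.57703 m.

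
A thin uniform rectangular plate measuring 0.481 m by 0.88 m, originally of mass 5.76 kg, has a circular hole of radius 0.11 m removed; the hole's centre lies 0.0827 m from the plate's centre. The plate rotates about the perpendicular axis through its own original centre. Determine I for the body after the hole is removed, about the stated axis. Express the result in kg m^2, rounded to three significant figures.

Unpierced body about its centre: I₀ = (1/12)M(a²+b²) = (1/12)(5.76)[(0.481)² + (0.88)²] = 0.48277 kg m^2.
The removed disk has mass m = M·πr²/(ab) = (5.76)·π(0.11)²/(0.481·0.88) = 0.51729 kg (same uniform areal density).
Its moment of inertia about the rotation axis (parallel-axis theorem): I_hole = (1/2)mr² + md² = (1/2)(0.51729)(0.11)² + (0.51729)(0.0827)² = 0.0066674 kg m^2.
Treating the hole as negative mass, I = I₀ − I_hole = 0.48277 − 0.0066674 = 0.4761 kg m^2.

0.476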